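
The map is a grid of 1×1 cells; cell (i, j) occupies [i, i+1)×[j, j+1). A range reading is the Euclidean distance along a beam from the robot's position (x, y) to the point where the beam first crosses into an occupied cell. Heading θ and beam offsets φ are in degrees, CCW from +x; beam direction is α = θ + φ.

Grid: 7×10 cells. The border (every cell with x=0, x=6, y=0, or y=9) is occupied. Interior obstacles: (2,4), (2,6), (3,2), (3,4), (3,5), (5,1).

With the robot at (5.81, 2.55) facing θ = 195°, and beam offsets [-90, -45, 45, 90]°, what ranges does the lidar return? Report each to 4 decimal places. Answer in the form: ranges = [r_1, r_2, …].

ranges = [6.6775, 2.9000, 0.6351, 0.5694]

beam 1: φ=-90°, α=105°
  d=(-0.2588,0.9659)  start (5,2)  tX=3.1296 tY=0.4659  stride 1/|dx|=3.8637 1/|dy|=1.0353
    cross y-line → (5,3), t=0.4659
    cross y-line → (5,4), t=1.5012
    cross y-line → (5,5), t=2.5364
    cross x-line → (4,5), t=3.1296
    cross y-line → (4,6), t=3.5717
    cross y-line → (4,7), t=4.6070
    cross y-line → (4,8), t=5.6423
    cross y-line → (4,9), t=6.6775 (wall)
  → r_1 = 6.6775
beam 2: φ=-45°, α=150°
  d=(-0.8660,0.5000)  start (5,2)  tX=0.9353 tY=0.9000  stride 1/|dx|=1.1547 1/|dy|=2.0000
    cross y-line → (5,3), t=0.9000
    cross x-line → (4,3), t=0.9353
    cross x-line → (3,3), t=2.0900
    cross y-line → (3,4), t=2.9000 (wall)
  → r_2 = 2.9000
beam 3: φ=45°, α=240°
  d=(-0.5000,-0.8660)  start (5,2)  tX=1.6200 tY=0.6351  stride 1/|dx|=2.0000 1/|dy|=1.1547
    cross y-line → (5,1), t=0.6351 (wall)
  → r_3 = 0.6351
beam 4: φ=90°, α=285°
  d=(0.2588,-0.9659)  start (5,2)  tX=0.7341 tY=0.5694  stride 1/|dx|=3.8637 1/|dy|=1.0353
    cross y-line → (5,1), t=0.5694 (wall)
  → r_4 = 0.5694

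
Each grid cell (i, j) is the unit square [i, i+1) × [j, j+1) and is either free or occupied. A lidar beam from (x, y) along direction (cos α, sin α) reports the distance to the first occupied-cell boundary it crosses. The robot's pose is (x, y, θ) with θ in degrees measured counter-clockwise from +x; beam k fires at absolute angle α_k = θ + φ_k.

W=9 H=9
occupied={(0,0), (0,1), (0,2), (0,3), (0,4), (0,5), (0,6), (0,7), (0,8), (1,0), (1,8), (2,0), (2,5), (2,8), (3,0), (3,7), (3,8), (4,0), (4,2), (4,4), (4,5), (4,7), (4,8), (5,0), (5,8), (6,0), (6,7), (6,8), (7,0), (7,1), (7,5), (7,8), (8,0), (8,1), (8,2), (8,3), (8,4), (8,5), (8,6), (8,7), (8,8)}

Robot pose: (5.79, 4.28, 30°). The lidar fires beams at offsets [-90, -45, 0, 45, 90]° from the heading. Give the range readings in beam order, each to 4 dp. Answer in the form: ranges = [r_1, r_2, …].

ranges = [2.6327, 2.2880, 1.4400, 2.8160, 1.5800]

beam 1: φ=-90°, α=300°
  d=(0.5000,-0.8660)  start (5,4)  tX=0.4200 tY=0.3233  stride 1/|dx|=2.0000 1/|dy|=1.1547
    cross y-line → (5,3), t=0.3233
    cross x-line → (6,3), t=0.4200
    cross y-line → (6,2), t=1.4780
    cross x-line → (7,2), t=2.4200
    cross y-line → (7,1), t=2.6327 (wall)
  → r_1 = 2.6327
beam 2: φ=-45°, α=345°
  d=(0.9659,-0.2588)  start (5,4)  tX=0.2174 tY=1.0818  stride 1/|dx|=1.0353 1/|dy|=3.8637
    cross x-line → (6,4), t=0.2174
    cross y-line → (6,3), t=1.0818
    cross x-line → (7,3), t=1.2527
    cross x-line → (8,3), t=2.2880 (wall)
  → r_2 = 2.2880
beam 3: φ=0°, α=30°
  d=(0.8660,0.5000)  start (5,4)  tX=0.2425 tY=1.4400  stride 1/|dx|=1.1547 1/|dy|=2.0000
    cross x-line → (6,4), t=0.2425
    cross x-line → (7,4), t=1.3972
    cross y-line → (7,5), t=1.4400 (wall)
  → r_3 = 1.4400
beam 4: φ=45°, α=75°
  d=(0.2588,0.9659)  start (5,4)  tX=0.8114 tY=0.7454  stride 1/|dx|=3.8637 1/|dy|=1.0353
    cross y-line → (5,5), t=0.7454
    cross x-line → (6,5), t=0.8114
    cross y-line → (6,6), t=1.7807
    cross y-line → (6,7), t=2.8160 (wall)
  → r_4 = 2.8160
beam 5: φ=90°, α=120°
  d=(-0.5000,0.8660)  start (5,4)  tX=1.5800 tY=0.8314  stride 1/|dx|=2.0000 1/|dy|=1.1547
    cross y-line → (5,5), t=0.8314
    cross x-line → (4,5), t=1.5800 (wall)
  → r_5 = 1.5800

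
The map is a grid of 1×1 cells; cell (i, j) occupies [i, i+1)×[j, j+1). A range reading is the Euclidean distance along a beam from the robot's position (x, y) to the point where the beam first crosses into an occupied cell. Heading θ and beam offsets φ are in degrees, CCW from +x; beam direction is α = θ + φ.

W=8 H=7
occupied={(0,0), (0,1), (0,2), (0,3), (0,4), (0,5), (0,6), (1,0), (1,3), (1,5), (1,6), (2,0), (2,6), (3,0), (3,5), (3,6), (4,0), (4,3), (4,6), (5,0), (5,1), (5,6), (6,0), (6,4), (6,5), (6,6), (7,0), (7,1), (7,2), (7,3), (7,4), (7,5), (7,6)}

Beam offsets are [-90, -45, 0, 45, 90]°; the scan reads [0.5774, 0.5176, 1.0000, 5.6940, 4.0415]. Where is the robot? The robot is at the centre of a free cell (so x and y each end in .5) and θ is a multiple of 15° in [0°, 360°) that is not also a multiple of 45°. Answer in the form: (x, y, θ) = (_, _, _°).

The pose lattice has 23·16 = 368 candidates. Test each by forward raycasting.
  (2.5, 5.5, 165°): beam 1 = 0.5176 ≠ 0.5774 ✗
  (6.5, 1.5, 120°): beam 2 = 1.9319 ≠ 0.5176 ✗
  (5.5, 5.5, 330°): beam 1 = 1.7321 ≠ 0.5774 ✗
  …
  (1.5, 1.5, 330°): r_1=0.5774, r_2=0.5176, r_3=1.0000, r_4=5.6940, r_5=4.0415 — all match ✓
Only this pose fits every beam.

(x, y, θ) = (1.5, 1.5, 330°)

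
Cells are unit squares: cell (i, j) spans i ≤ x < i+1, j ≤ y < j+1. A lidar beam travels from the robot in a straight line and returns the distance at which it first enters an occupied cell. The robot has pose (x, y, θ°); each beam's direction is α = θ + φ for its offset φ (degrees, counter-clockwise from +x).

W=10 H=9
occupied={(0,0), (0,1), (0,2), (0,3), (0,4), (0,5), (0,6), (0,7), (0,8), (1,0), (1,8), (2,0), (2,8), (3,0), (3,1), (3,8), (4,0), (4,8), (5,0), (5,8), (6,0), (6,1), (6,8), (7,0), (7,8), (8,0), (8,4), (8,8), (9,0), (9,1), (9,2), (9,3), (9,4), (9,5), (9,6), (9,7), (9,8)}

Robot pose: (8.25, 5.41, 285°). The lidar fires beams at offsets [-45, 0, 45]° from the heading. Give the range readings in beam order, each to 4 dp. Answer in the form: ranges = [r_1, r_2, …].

ranges = [0.4734, 0.4245, 0.8200]

beam 1: φ=-45°, α=240°
  d=(-0.5000,-0.8660)  start (8,5)  tX=0.5000 tY=0.4734  stride 1/|dx|=2.0000 1/|dy|=1.1547
    cross y-line → (8,4), t=0.4734 (wall)
  → r_1 = 0.4734
beam 2: φ=0°, α=285°
  d=(0.2588,-0.9659)  start (8,5)  tX=2.8978 tY=0.4245  stride 1/|dx|=3.8637 1/|dy|=1.0353
    cross y-line → (8,4), t=0.4245 (wall)
  → r_2 = 0.4245
beam 3: φ=45°, α=330°
  d=(0.8660,-0.5000)  start (8,5)  tX=0.8660 tY=0.8200  stride 1/|dx|=1.1547 1/|dy|=2.0000
    cross y-line → (8,4), t=0.8200 (wall)
  → r_3 = 0.8200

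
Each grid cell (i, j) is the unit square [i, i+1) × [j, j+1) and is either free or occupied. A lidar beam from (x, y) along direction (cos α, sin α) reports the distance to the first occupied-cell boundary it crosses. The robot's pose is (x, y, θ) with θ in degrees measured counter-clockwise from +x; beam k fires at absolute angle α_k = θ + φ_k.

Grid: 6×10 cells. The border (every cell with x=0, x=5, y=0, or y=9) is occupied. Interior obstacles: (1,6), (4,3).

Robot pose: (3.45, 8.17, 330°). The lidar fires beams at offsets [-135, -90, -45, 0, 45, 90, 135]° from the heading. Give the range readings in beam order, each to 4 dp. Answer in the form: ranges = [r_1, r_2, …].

beam 1: φ=-135°, α=195°
  d=(-0.9659,-0.2588)  start (3,8)  tX=0.4659 tY=0.6568  stride 1/|dx|=1.0353 1/|dy|=3.8637
    cross x-line → (2,8), t=0.4659
    cross y-line → (2,7), t=0.6568
    cross x-line → (1,7), t=1.5012
    cross x-line → (0,7), t=2.5364 (wall)
  → r_1 = 2.5364
beam 2: φ=-90°, α=240°
  d=(-0.5000,-0.8660)  start (3,8)  tX=0.9000 tY=0.1963  stride 1/|dx|=2.0000 1/|dy|=1.1547
    cross y-line → (3,7), t=0.1963
    cross x-line → (2,7), t=0.9000
    cross y-line → (2,6), t=1.3510
    cross y-line → (2,5), t=2.5057
    cross x-line → (1,5), t=2.9000
    cross y-line → (1,4), t=3.6604
    cross y-line → (1,3), t=4.8151
    cross x-line → (0,3), t=4.9000 (wall)
  → r_2 = 4.9000
beam 3: φ=-45°, α=285°
  d=(0.2588,-0.9659)  start (3,8)  tX=2.1250 tY=0.1760  stride 1/|dx|=3.8637 1/|dy|=1.0353
    cross y-line → (3,7), t=0.1760
    cross y-line → (3,6), t=1.2113
    cross x-line → (4,6), t=2.1250
    cross y-line → (4,5), t=2.2465
    cross y-line → (4,4), t=3.2818
    cross y-line → (4,3), t=4.3171 (wall)
  → r_3 = 4.3171
beam 4: φ=0°, α=330°
  d=(0.8660,-0.5000)  start (3,8)  tX=0.6351 tY=0.3400  stride 1/|dx|=1.1547 1/|dy|=2.0000
    cross y-line → (3,7), t=0.3400
    cross x-line → (4,7), t=0.6351
    cross x-line → (5,7), t=1.7898 (wall)
  → r_4 = 1.7898
beam 5: φ=45°, α=15°
  d=(0.9659,0.2588)  start (3,8)  tX=0.5694 tY=3.2069  stride 1/|dx|=1.0353 1/|dy|=3.8637
    cross x-line → (4,8), t=0.5694
    cross x-line → (5,8), t=1.6047 (wall)
  → r_5 = 1.6047
beam 6: φ=90°, α=60°
  d=(0.5000,0.8660)  start (3,8)  tX=1.1000 tY=0.9584  stride 1/|dx|=2.0000 1/|dy|=1.1547
    cross y-line → (3,9), t=0.9584 (wall)
  → r_6 = 0.9584
beam 7: φ=135°, α=105°
  d=(-0.2588,0.9659)  start (3,8)  tX=1.7387 tY=0.8593  stride 1/|dx|=3.8637 1/|dy|=1.0353
    cross y-line → (3,9), t=0.8593 (wall)
  → r_7 = 0.8593

ranges = [2.5364, 4.9000, 4.3171, 1.7898, 1.6047, 0.9584, 0.8593]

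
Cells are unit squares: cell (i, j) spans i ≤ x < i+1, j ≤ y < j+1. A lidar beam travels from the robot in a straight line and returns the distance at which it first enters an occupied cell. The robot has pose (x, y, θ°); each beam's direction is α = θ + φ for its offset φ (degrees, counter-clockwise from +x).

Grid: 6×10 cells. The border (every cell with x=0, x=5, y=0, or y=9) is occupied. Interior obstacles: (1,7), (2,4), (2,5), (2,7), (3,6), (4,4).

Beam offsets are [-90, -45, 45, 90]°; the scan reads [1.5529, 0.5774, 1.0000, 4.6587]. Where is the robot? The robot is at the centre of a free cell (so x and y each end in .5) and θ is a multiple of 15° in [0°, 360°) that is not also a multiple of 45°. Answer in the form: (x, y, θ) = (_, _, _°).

Enumerate (i+0.5, j+0.5, θ) over the 26 free cells and 16 admissible headings. For each, cast all 4 beams and compare to the given ranges.
  (1.5, 6.5, 285°): beam 1 = 0.5176 ≠ 1.5529 ✗
  (4.5, 6.5, 60°): beam 1 = 0.5774 ≠ 1.5529 ✗
  (4.5, 2.5, 300°): beam 1 = 3.0000 ≠ 1.5529 ✗
  …
  (1.5, 5.5, 195°): r_1=1.5529, r_2=0.5774, r_3=1.0000, r_4=4.6587 — all match ✓
Unique over the lattice → pose = (1.5, 5.5, 195°).

(x, y, θ) = (1.5, 5.5, 195°)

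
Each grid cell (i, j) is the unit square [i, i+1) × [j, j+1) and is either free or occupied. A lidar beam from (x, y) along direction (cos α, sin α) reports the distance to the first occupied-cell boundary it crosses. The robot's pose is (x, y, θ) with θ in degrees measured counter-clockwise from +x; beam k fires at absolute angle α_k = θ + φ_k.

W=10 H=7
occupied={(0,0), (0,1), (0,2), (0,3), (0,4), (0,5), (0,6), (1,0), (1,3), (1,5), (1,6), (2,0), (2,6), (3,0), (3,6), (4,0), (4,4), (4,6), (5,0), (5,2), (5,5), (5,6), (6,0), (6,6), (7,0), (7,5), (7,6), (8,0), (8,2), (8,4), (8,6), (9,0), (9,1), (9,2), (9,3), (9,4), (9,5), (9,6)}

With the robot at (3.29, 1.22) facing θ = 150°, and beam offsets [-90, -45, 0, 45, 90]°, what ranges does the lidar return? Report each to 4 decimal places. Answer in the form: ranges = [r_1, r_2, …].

beam 1: φ=-90°, α=60°
  cosα=0.5000 sinα=0.8660 | (3,1) | tMaxX 1.4200 tMaxY 0.9007 | tΔX 2.0000 tΔY 1.1547
    t=0.9007 [y] (3,2)
    t=1.4200 [x] (4,2)
    t=2.0554 [y] (4,3)
    t=3.2101 [y] (4,4) — stop
  → r_1 = 3.2101
beam 2: φ=-45°, α=105°
  cosα=-0.2588 sinα=0.9659 | (3,1) | tMaxX 1.1205 tMaxY 0.8075 | tΔX 3.8637 tΔY 1.0353
    t=0.8075 [y] (3,2)
    t=1.1205 [x] (2,2)
    t=1.8428 [y] (2,3)
    t=2.8781 [y] (2,4)
    t=3.9133 [y] (2,5)
    t=4.9486 [y] (2,6) — stop
  → r_2 = 4.9486
beam 3: φ=0°, α=150°
  cosα=-0.8660 sinα=0.5000 | (3,1) | tMaxX 0.3349 tMaxY 1.5600 | tΔX 1.1547 tΔY 2.0000
    t=0.3349 [x] (2,1)
    t=1.4896 [x] (1,1)
    t=1.5600 [y] (1,2)
    t=2.6443 [x] (0,2) — stop
  → r_3 = 2.6443
beam 4: φ=45°, α=195°
  cosα=-0.9659 sinα=-0.2588 | (3,1) | tMaxX 0.3002 tMaxY 0.8500 | tΔX 1.0353 tΔY 3.8637
    t=0.3002 [x] (2,1)
    t=0.8500 [y] (2,0) — stop
  → r_4 = 0.8500
beam 5: φ=90°, α=240°
  cosα=-0.5000 sinα=-0.8660 | (3,1) | tMaxX 0.5800 tMaxY 0.2540 | tΔX 2.0000 tΔY 1.1547
    t=0.2540 [y] (3,0) — stop
  → r_5 = 0.2540

ranges = [3.2101, 4.9486, 2.6443, 0.8500, 0.2540]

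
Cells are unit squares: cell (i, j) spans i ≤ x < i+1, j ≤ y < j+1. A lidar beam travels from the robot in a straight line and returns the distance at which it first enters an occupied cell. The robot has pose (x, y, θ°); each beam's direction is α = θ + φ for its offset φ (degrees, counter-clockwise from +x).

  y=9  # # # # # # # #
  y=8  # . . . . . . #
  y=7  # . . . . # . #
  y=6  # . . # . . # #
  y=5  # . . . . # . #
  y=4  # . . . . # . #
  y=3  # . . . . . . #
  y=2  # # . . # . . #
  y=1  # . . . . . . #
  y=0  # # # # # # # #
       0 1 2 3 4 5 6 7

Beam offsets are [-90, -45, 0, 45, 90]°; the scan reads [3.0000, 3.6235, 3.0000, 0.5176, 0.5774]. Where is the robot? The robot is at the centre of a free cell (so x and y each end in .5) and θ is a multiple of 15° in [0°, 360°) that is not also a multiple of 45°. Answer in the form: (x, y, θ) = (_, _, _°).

(x, y, θ) = (2.5, 2.5, 120°)

Enumerate (i+0.5, j+0.5, θ) over the 41 free cells and 16 admissible headings. For each, cast all 5 beams and compare to the given ranges.
  (6.5, 4.5, 210°): beam 1 = 1.0000 ≠ 3.0000 ✗
  (1.5, 5.5, 120°): beam 1 = 1.7321 ≠ 3.0000 ✗
  (5.5, 2.5, 75°): beam 1 = 1.5529 ≠ 3.0000 ✗
  …
  (2.5, 2.5, 120°): r_1=3.0000, r_2=3.6235, r_3=3.0000, r_4=0.5176, r_5=0.5774 — all match ✓
Only this pose fits every beam.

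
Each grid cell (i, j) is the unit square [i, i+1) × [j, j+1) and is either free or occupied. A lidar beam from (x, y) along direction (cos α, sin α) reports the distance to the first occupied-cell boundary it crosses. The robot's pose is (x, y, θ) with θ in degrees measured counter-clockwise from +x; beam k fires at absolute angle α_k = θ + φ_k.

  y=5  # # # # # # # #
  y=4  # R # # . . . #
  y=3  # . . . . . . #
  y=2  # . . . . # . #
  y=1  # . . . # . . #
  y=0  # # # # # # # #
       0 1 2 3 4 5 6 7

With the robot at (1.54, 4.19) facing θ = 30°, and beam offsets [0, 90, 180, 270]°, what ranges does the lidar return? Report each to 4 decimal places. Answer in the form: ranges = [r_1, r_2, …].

beam 1: φ=0°, α=30°
  direction (0.8660, 0.5000); cell (1,4); t to first gridline: x 0.5312, y 1.6200 (then +1.1547 / +2.0000)
    (2,4) via x @ 0.5312  # hit
  → r_1 = 0.5312
beam 2: φ=90°, α=120°
  direction (-0.5000, 0.8660); cell (1,4); t to first gridline: x 1.0800, y 0.9353 (then +2.0000 / +1.1547)
    (1,5) via y @ 0.9353  # hit
  → r_2 = 0.9353
beam 3: φ=180°, α=210°
  direction (-0.8660, -0.5000); cell (1,4); t to first gridline: x 0.6235, y 0.3800 (then +1.1547 / +2.0000)
    (1,3) via y @ 0.3800
    (0,3) via x @ 0.6235  # hit
  → r_3 = 0.6235
beam 4: φ=270°, α=300°
  direction (0.5000, -0.8660); cell (1,4); t to first gridline: x 0.9200, y 0.2194 (then +2.0000 / +1.1547)
    (1,3) via y @ 0.2194
    (2,3) via x @ 0.9200
    (2,2) via y @ 1.3741
    (2,1) via y @ 2.5288
    (3,1) via x @ 2.9200
    (3,0) via y @ 3.6835  # hit
  → r_4 = 3.6835

ranges = [0.5312, 0.9353, 0.6235, 3.6835]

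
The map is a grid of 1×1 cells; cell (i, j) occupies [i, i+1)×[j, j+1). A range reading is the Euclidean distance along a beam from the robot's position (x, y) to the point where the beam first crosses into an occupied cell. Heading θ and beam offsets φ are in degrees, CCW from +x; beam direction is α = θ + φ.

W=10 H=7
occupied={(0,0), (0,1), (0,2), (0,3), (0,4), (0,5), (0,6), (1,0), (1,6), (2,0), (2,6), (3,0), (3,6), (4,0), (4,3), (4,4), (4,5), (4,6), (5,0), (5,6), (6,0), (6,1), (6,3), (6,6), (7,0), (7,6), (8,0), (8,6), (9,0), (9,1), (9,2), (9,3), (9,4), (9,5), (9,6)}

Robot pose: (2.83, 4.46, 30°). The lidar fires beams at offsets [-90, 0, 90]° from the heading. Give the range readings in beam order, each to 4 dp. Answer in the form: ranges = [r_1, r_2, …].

ranges = [3.9953, 1.3510, 1.7782]

beam 1: φ=-90°, α=300°
  direction (0.5000, -0.8660); cell (2,4); t to first gridline: x 0.3400, y 0.5312 (then +2.0000 / +1.1547)
    (3,4) via x @ 0.3400
    (3,3) via y @ 0.5312
    (3,2) via y @ 1.6859
    (4,2) via x @ 2.3400
    (4,1) via y @ 2.8406
    (4,0) via y @ 3.9953  # hit
  → r_1 = 3.9953
beam 2: φ=0°, α=30°
  direction (0.8660, 0.5000); cell (2,4); t to first gridline: x 0.1963, y 1.0800 (then +1.1547 / +2.0000)
    (3,4) via x @ 0.1963
    (3,5) via y @ 1.0800
    (4,5) via x @ 1.3510  # hit
  → r_2 = 1.3510
beam 3: φ=90°, α=120°
  direction (-0.5000, 0.8660); cell (2,4); t to first gridline: x 1.6600, y 0.6235 (then +2.0000 / +1.1547)
    (2,5) via y @ 0.6235
    (1,5) via x @ 1.6600
    (1,6) via y @ 1.7782  # hit
  → r_3 = 1.7782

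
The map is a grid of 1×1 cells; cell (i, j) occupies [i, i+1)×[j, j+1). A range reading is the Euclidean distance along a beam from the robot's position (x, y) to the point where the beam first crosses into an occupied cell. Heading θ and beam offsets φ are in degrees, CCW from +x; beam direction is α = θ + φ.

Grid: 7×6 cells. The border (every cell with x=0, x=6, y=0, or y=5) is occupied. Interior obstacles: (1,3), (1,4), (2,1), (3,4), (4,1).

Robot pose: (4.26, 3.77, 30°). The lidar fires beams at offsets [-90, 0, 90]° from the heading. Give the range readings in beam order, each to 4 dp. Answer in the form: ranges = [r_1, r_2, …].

beam 1: φ=-90°, α=300°
  dir = (cos 300°, sin 300°) = (0.5000, -0.8660); from cell (4,3)
  next x-line at t=1.4800, next y-line at t=0.8891; Δt_x=2.0000, Δt_y=1.1547
    y: enter (4,2) at t=0.8891
    x: enter (5,2) at t=1.4800
    y: enter (5,1) at t=2.0438
    y: enter (5,0) at t=3.1985 ← occupied
  → r_1 = 3.1985
beam 2: φ=0°, α=30°
  dir = (cos 30°, sin 30°) = (0.8660, 0.5000); from cell (4,3)
  next x-line at t=0.8545, next y-line at t=0.4600; Δt_x=1.1547, Δt_y=2.0000
    y: enter (4,4) at t=0.4600
    x: enter (5,4) at t=0.8545
    x: enter (6,4) at t=2.0092 ← occupied
  → r_2 = 2.0092
beam 3: φ=90°, α=120°
  dir = (cos 120°, sin 120°) = (-0.5000, 0.8660); from cell (4,3)
  next x-line at t=0.5200, next y-line at t=0.2656; Δt_x=2.0000, Δt_y=1.1547
    y: enter (4,4) at t=0.2656
    x: enter (3,4) at t=0.5200 ← occupied
  → r_3 = 0.5200

ranges = [3.1985, 2.0092, 0.5200]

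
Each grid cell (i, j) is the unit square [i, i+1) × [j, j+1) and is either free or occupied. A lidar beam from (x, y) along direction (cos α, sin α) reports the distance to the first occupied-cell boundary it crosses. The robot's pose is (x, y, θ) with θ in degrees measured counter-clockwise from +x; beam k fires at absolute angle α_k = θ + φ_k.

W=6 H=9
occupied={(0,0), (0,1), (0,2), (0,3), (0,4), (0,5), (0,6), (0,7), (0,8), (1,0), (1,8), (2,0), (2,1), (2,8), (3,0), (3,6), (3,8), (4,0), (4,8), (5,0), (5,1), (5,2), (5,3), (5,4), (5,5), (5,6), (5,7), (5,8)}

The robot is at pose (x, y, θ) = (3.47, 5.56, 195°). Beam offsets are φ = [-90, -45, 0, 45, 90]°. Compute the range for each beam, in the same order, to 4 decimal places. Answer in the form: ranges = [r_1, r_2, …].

ranges = [0.4555, 2.8521, 2.5571, 4.9400, 4.7209]

beam 1: φ=-90°, α=105°
  direction (-0.2588, 0.9659); cell (3,5); t to first gridline: x 1.8159, y 0.4555 (then +3.8637 / +1.0353)
    (3,6) via y @ 0.4555  # hit
  → r_1 = 0.4555
beam 2: φ=-45°, α=150°
  direction (-0.8660, 0.5000); cell (3,5); t to first gridline: x 0.5427, y 0.8800 (then +1.1547 / +2.0000)
    (2,5) via x @ 0.5427
    (2,6) via y @ 0.8800
    (1,6) via x @ 1.6974
    (0,6) via x @ 2.8521  # hit
  → r_2 = 2.8521
beam 3: φ=0°, α=195°
  direction (-0.9659, -0.2588); cell (3,5); t to first gridline: x 0.4866, y 2.1637 (then +1.0353 / +3.8637)
    (2,5) via x @ 0.4866
    (1,5) via x @ 1.5219
    (1,4) via y @ 2.1637
    (0,4) via x @ 2.5571  # hit
  → r_3 = 2.5571
beam 4: φ=45°, α=240°
  direction (-0.5000, -0.8660); cell (3,5); t to first gridline: x 0.9400, y 0.6466 (then +2.0000 / +1.1547)
    (3,4) via y @ 0.6466
    (2,4) via x @ 0.9400
    (2,3) via y @ 1.8013
    (1,3) via x @ 2.9400
    (1,2) via y @ 2.9560
    (1,1) via y @ 4.1107
    (0,1) via x @ 4.9400  # hit
  → r_4 = 4.9400
beam 5: φ=90°, α=285°
  direction (0.2588, -0.9659); cell (3,5); t to first gridline: x 2.0478, y 0.5798 (then +3.8637 / +1.0353)
    (3,4) via y @ 0.5798
    (3,3) via y @ 1.6150
    (4,3) via x @ 2.0478
    (4,2) via y @ 2.6503
    (4,1) via y @ 3.6856
    (4,0) via y @ 4.7209  # hit
  → r_5 = 4.7209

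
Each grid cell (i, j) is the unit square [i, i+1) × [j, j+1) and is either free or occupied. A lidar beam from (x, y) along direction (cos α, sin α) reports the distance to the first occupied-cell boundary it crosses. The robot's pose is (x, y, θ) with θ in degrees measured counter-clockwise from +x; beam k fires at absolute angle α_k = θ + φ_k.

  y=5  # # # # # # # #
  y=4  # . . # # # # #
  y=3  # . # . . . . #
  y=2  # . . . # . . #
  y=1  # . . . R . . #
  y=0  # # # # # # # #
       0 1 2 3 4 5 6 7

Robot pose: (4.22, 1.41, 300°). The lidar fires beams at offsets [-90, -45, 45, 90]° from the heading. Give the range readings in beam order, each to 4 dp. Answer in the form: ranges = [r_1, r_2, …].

beam 1: φ=-90°, α=210°
  dir = (cos 210°, sin 210°) = (-0.8660, -0.5000); from cell (4,1)
  next x-line at t=0.2540, next y-line at t=0.8200; Δt_x=1.1547, Δt_y=2.0000
    x: enter (3,1) at t=0.2540
    y: enter (3,0) at t=0.8200 ← occupied
  → r_1 = 0.8200
beam 2: φ=-45°, α=255°
  dir = (cos 255°, sin 255°) = (-0.2588, -0.9659); from cell (4,1)
  next x-line at t=0.8500, next y-line at t=0.4245; Δt_x=3.8637, Δt_y=1.0353
    y: enter (4,0) at t=0.4245 ← occupied
  → r_2 = 0.4245
beam 3: φ=45°, α=345°
  dir = (cos 345°, sin 345°) = (0.9659, -0.2588); from cell (4,1)
  next x-line at t=0.8075, next y-line at t=1.5841; Δt_x=1.0353, Δt_y=3.8637
    x: enter (5,1) at t=0.8075
    y: enter (5,0) at t=1.5841 ← occupied
  → r_3 = 1.5841
beam 4: φ=90°, α=30°
  dir = (cos 30°, sin 30°) = (0.8660, 0.5000); from cell (4,1)
  next x-line at t=0.9007, next y-line at t=1.1800; Δt_x=1.1547, Δt_y=2.0000
    x: enter (5,1) at t=0.9007
    y: enter (5,2) at t=1.1800
    x: enter (6,2) at t=2.0554
    y: enter (6,3) at t=3.1800
    x: enter (7,3) at t=3.2101 ← occupied
  → r_4 = 3.2101

ranges = [0.8200, 0.4245, 1.5841, 3.2101]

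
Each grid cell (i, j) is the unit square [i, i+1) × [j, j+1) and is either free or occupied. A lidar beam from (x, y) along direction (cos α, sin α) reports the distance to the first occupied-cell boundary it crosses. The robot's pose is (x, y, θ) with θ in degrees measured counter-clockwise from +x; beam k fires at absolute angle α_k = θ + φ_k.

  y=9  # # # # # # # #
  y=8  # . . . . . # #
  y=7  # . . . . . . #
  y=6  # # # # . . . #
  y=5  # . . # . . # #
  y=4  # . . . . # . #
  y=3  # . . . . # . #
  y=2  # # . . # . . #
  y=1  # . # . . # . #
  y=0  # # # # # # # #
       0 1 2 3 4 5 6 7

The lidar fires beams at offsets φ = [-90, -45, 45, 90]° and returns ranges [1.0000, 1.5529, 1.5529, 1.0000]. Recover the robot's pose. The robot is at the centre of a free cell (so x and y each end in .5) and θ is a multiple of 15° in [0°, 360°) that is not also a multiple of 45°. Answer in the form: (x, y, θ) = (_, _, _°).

(x, y, θ) = (6.5, 2.5, 210°)

Enumerate (i+0.5, j+0.5, θ) over the 36 free cells and 16 admissible headings. For each, cast all 4 beams and compare to the given ranges.
  (2.5, 5.5, 195°): beam 1 = 0.5176 ≠ 1.0000 ✗
  (5.5, 5.5, 285°): beam 1 = 1.5529 ≠ 1.0000 ✗
  (3.5, 8.5, 15°): beam 1 = 1.5529 ≠ 1.0000 ✗
  (5.5, 2.5, 60°): beam 1 = 1.7321 ≠ 1.0000 ✗
  (4.5, 8.5, 300°): beam 1 = 3.0000 ≠ 1.0000 ✗
  …
  (6.5, 2.5, 210°): r_1=1.0000, r_2=1.5529, r_3=1.5529, r_4=1.0000 — all match ✓
Unique over the lattice → pose = (6.5, 2.5, 210°).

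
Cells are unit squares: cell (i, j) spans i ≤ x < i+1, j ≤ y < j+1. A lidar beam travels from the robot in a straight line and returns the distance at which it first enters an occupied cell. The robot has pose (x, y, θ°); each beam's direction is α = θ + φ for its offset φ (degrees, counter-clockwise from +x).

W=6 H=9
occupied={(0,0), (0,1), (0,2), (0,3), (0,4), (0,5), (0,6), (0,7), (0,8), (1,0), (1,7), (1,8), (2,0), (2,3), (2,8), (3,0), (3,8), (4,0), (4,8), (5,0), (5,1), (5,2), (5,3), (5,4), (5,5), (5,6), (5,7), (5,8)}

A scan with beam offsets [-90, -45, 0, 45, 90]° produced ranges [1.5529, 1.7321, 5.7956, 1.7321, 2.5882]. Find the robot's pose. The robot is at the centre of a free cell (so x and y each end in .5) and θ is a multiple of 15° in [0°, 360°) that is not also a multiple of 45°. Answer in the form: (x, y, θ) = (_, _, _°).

Candidates: 26 free-cell centres × 16 headings = 416 poses. Raycast each; keep the one whose scan matches to 4 dp.
  (3.5, 5.5, 105°): beam 2 = 2.8868 ≠ 1.7321 ✗
  (3.5, 4.5, 240°): beam 1 = 2.8868 ≠ 1.5529 ✗
  (2.5, 6.5, 195°): beam 2 = 1.0000 ≠ 1.7321 ✗
  (3.5, 2.5, 105°): beam 2 = 3.0000 ≠ 1.7321 ✗
  (3.5, 2.5, 255°): beam 1 = 2.5882 ≠ 1.5529 ✗
  …
  (3.5, 1.5, 75°): r_1=1.5529, r_2=1.7321, r_3=5.7956, r_4=1.7321, r_5=2.5882 — all match ✓
Only this pose fits every beam.

(x, y, θ) = (3.5, 1.5, 75°)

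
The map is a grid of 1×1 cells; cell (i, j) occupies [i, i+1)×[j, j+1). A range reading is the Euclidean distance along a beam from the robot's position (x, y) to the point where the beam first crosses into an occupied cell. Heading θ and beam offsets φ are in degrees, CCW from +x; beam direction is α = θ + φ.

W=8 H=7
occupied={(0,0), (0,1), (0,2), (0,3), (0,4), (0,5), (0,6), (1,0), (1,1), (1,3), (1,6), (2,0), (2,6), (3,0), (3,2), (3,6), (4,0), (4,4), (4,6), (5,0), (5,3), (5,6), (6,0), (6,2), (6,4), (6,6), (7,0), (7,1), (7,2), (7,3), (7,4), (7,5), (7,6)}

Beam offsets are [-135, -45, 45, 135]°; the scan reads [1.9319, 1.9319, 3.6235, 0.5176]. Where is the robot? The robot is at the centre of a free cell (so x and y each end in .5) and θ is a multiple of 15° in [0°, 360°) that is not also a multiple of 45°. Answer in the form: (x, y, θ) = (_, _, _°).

(x, y, θ) = (4.5, 1.5, 120°)

The pose lattice has 23·16 = 368 candidates. Test each by forward raycasting.
  (5.5, 2.5, 210°): beam 1 = 0.5176 ≠ 1.9319 ✗
  (2.5, 3.5, 330°): beam 1 = 0.5176 ≠ 1.9319 ✗
  (2.5, 1.5, 195°): beam 1 = 1.0000 ≠ 1.9319 ✗
  (5.5, 1.5, 285°): beam 1 = 1.7321 ≠ 1.9319 ✗
  …
  (4.5, 1.5, 120°): r_1=1.9319, r_2=1.9319, r_3=3.6235, r_4=0.5176 — all match ✓
Unique over the lattice → pose = (4.5, 1.5, 120°).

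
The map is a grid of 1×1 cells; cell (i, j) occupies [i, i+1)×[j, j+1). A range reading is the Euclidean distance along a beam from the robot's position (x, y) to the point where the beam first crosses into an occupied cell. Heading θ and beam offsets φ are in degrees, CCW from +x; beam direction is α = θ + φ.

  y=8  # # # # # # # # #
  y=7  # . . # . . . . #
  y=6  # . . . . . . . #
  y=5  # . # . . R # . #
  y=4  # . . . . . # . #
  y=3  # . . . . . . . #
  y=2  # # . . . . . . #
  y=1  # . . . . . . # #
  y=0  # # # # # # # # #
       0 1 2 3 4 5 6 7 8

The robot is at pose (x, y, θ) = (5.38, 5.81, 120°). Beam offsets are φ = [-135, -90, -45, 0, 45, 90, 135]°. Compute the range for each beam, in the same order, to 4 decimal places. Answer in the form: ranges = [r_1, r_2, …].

ranges = [0.6419, 3.0253, 2.2673, 2.5288, 4.5345, 5.0576, 4.9797]

beam 1: φ=-135°, α=345°
  dir = (cos 345°, sin 345°) = (0.9659, -0.2588); from cell (5,5)
  next x-line at t=0.6419, next y-line at t=3.1296; Δt_x=1.0353, Δt_y=3.8637
    x: enter (6,5) at t=0.6419 ← occupied
  → r_1 = 0.6419
beam 2: φ=-90°, α=30°
  dir = (cos 30°, sin 30°) = (0.8660, 0.5000); from cell (5,5)
  next x-line at t=0.7159, next y-line at t=0.3800; Δt_x=1.1547, Δt_y=2.0000
    y: enter (5,6) at t=0.3800
    x: enter (6,6) at t=0.7159
    x: enter (7,6) at t=1.8706
    y: enter (7,7) at t=2.3800
    x: enter (8,7) at t=3.0253 ← occupied
  → r_2 = 3.0253
beam 3: φ=-45°, α=75°
  dir = (cos 75°, sin 75°) = (0.2588, 0.9659); from cell (5,5)
  next x-line at t=2.3955, next y-line at t=0.1967; Δt_x=3.8637, Δt_y=1.0353
    y: enter (5,6) at t=0.1967
    y: enter (5,7) at t=1.2320
    y: enter (5,8) at t=2.2673 ← occupied
  → r_3 = 2.2673
beam 4: φ=0°, α=120°
  dir = (cos 120°, sin 120°) = (-0.5000, 0.8660); from cell (5,5)
  next x-line at t=0.7600, next y-line at t=0.2194; Δt_x=2.0000, Δt_y=1.1547
    y: enter (5,6) at t=0.2194
    x: enter (4,6) at t=0.7600
    y: enter (4,7) at t=1.3741
    y: enter (4,8) at t=2.5288 ← occupied
  → r_4 = 2.5288
beam 5: φ=45°, α=165°
  dir = (cos 165°, sin 165°) = (-0.9659, 0.2588); from cell (5,5)
  next x-line at t=0.3934, next y-line at t=0.7341; Δt_x=1.0353, Δt_y=3.8637
    x: enter (4,5) at t=0.3934
    y: enter (4,6) at t=0.7341
    x: enter (3,6) at t=1.4287
    x: enter (2,6) at t=2.4640
    x: enter (1,6) at t=3.4992
    x: enter (0,6) at t=4.5345 ← occupied
  → r_5 = 4.5345
beam 6: φ=90°, α=210°
  dir = (cos 210°, sin 210°) = (-0.8660, -0.5000); from cell (5,5)
  next x-line at t=0.4388, next y-line at t=1.6200; Δt_x=1.1547, Δt_y=2.0000
    x: enter (4,5) at t=0.4388
    x: enter (3,5) at t=1.5935
    y: enter (3,4) at t=1.6200
    x: enter (2,4) at t=2.7482
    y: enter (2,3) at t=3.6200
    x: enter (1,3) at t=3.9029
    x: enter (0,3) at t=5.0576 ← occupied
  → r_6 = 5.0576
beam 7: φ=135°, α=255°
  dir = (cos 255°, sin 255°) = (-0.2588, -0.9659); from cell (5,5)
  next x-line at t=1.4682, next y-line at t=0.8386; Δt_x=3.8637, Δt_y=1.0353
    y: enter (5,4) at t=0.8386
    x: enter (4,4) at t=1.4682
    y: enter (4,3) at t=1.8738
    y: enter (4,2) at t=2.9091
    y: enter (4,1) at t=3.9444
    y: enter (4,0) at t=4.9797 ← occupied
  → r_7 = 4.9797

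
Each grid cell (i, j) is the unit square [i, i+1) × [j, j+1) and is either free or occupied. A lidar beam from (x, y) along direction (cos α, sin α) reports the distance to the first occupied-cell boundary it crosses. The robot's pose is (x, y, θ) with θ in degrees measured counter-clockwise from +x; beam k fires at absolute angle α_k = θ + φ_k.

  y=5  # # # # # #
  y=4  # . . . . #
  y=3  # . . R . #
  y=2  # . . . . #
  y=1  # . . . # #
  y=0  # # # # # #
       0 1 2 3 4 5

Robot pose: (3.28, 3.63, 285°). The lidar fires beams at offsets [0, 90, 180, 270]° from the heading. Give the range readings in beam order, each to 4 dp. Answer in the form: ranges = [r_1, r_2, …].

beam 1: φ=0°, α=285°
  dir = (cos 285°, sin 285°) = (0.2588, -0.9659); from cell (3,3)
  next x-line at t=2.7819, next y-line at t=0.6522; Δt_x=3.8637, Δt_y=1.0353
    y: enter (3,2) at t=0.6522
    y: enter (3,1) at t=1.6875
    y: enter (3,0) at t=2.7228 ← occupied
  → r_1 = 2.7228
beam 2: φ=90°, α=15°
  dir = (cos 15°, sin 15°) = (0.9659, 0.2588); from cell (3,3)
  next x-line at t=0.7454, next y-line at t=1.4296; Δt_x=1.0353, Δt_y=3.8637
    x: enter (4,3) at t=0.7454
    y: enter (4,4) at t=1.4296
    x: enter (5,4) at t=1.7807 ← occupied
  → r_2 = 1.7807
beam 3: φ=180°, α=105°
  dir = (cos 105°, sin 105°) = (-0.2588, 0.9659); from cell (3,3)
  next x-line at t=1.0818, next y-line at t=0.3831; Δt_x=3.8637, Δt_y=1.0353
    y: enter (3,4) at t=0.3831
    x: enter (2,4) at t=1.0818
    y: enter (2,5) at t=1.4183 ← occupied
  → r_3 = 1.4183
beam 4: φ=270°, α=195°
  dir = (cos 195°, sin 195°) = (-0.9659, -0.2588); from cell (3,3)
  next x-line at t=0.2899, next y-line at t=2.4341; Δt_x=1.0353, Δt_y=3.8637
    x: enter (2,3) at t=0.2899
    x: enter (1,3) at t=1.3252
    x: enter (0,3) at t=2.3604 ← occupied
  → r_4 = 2.3604

ranges = [2.7228, 1.7807, 1.4183, 2.3604]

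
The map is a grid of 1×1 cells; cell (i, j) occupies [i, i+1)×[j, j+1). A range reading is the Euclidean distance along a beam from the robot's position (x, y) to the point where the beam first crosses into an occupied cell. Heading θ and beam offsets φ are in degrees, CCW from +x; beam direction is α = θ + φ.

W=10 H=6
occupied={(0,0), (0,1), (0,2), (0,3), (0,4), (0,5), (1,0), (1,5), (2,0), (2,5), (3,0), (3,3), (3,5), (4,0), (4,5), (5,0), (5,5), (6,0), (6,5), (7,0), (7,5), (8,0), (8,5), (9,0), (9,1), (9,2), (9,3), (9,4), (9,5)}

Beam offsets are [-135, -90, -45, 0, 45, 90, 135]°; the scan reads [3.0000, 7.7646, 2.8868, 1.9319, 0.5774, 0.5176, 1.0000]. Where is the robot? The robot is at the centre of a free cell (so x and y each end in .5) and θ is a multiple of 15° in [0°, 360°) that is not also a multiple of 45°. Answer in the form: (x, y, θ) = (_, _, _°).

(x, y, θ) = (8.5, 3.5, 285°)

The pose lattice has 31·16 = 496 candidates. Test each by forward raycasting.
  (7.5, 3.5, 330°): beam 1 = 6.7293 ≠ 3.0000 ✗
  (7.5, 2.5, 255°): beam 1 = 2.8868 ≠ 3.0000 ✗
  (5.5, 3.5, 300°): beam 1 = 1.5529 ≠ 3.0000 ✗
  (2.5, 3.5, 345°): beam 1 = 1.7321 ≠ 3.0000 ✗
  …
  (8.5, 3.5, 285°): r_1=3.0000, r_2=7.7646, r_3=2.8868, r_4=1.9319, r_5=0.5774, r_6=0.5176, r_7=1.0000 — all match ✓
No second candidate reproduces the full scan.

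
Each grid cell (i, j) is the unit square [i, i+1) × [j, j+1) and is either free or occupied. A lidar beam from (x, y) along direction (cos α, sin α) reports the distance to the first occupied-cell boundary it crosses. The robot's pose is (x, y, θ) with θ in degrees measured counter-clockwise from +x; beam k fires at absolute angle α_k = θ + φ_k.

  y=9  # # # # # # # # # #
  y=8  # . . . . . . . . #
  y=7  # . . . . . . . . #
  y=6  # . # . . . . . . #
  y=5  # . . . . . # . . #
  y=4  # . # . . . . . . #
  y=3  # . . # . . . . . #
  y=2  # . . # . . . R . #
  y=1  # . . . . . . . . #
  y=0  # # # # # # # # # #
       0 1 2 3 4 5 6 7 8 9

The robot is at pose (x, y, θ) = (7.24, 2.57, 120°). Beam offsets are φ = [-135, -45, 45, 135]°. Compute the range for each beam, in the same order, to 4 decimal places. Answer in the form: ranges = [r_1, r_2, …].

beam 1: φ=-135°, α=345°
  dir = (cos 345°, sin 345°) = (0.9659, -0.2588); from cell (7,2)
  next x-line at t=0.7868, next y-line at t=2.2023; Δt_x=1.0353, Δt_y=3.8637
    x: enter (8,2) at t=0.7868
    x: enter (9,2) at t=1.8221 ← occupied
  → r_1 = 1.8221
beam 2: φ=-45°, α=75°
  dir = (cos 75°, sin 75°) = (0.2588, 0.9659); from cell (7,2)
  next x-line at t=2.9364, next y-line at t=0.4452; Δt_x=3.8637, Δt_y=1.0353
    y: enter (7,3) at t=0.4452
    y: enter (7,4) at t=1.4804
    y: enter (7,5) at t=2.5157
    x: enter (8,5) at t=2.9364
    y: enter (8,6) at t=3.5510
    y: enter (8,7) at t=4.5863
    y: enter (8,8) at t=5.6215
    y: enter (8,9) at t=6.6568 ← occupied
  → r_2 = 6.6568
beam 3: φ=45°, α=165°
  dir = (cos 165°, sin 165°) = (-0.9659, 0.2588); from cell (7,2)
  next x-line at t=0.2485, next y-line at t=1.6614; Δt_x=1.0353, Δt_y=3.8637
    x: enter (6,2) at t=0.2485
    x: enter (5,2) at t=1.2837
    y: enter (5,3) at t=1.6614
    x: enter (4,3) at t=2.3190
    x: enter (3,3) at t=3.3543 ← occupied
  → r_3 = 3.3543
beam 4: φ=135°, α=255°
  dir = (cos 255°, sin 255°) = (-0.2588, -0.9659); from cell (7,2)
  next x-line at t=0.9273, next y-line at t=0.5901; Δt_x=3.8637, Δt_y=1.0353
    y: enter (7,1) at t=0.5901
    x: enter (6,1) at t=0.9273
    y: enter (6,0) at t=1.6254 ← occupied
  → r_4 = 1.6254

ranges = [1.8221, 6.6568, 3.3543, 1.6254]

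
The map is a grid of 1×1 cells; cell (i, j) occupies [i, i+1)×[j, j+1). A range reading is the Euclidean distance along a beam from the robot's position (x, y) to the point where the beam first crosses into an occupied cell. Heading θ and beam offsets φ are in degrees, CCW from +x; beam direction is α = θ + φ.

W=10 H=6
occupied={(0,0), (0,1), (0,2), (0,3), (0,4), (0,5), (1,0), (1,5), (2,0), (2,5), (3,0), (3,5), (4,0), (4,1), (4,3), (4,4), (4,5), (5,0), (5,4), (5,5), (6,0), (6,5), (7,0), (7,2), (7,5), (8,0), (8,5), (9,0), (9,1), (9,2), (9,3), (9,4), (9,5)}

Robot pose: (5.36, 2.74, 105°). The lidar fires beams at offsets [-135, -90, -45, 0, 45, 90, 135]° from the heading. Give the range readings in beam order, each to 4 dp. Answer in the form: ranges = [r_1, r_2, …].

beam 1: φ=-135°, α=330°
  d=(0.8660,-0.5000)  start (5,2)  tX=0.7390 tY=1.4800  stride 1/|dx|=1.1547 1/|dy|=2.0000
    cross x-line → (6,2), t=0.7390
    cross y-line → (6,1), t=1.4800
    cross x-line → (7,1), t=1.8937
    cross x-line → (8,1), t=3.0484
    cross y-line → (8,0), t=3.4800 (wall)
  → r_1 = 3.4800
beam 2: φ=-90°, α=15°
  d=(0.9659,0.2588)  start (5,2)  tX=0.6626 tY=1.0046  stride 1/|dx|=1.0353 1/|dy|=3.8637
    cross x-line → (6,2), t=0.6626
    cross y-line → (6,3), t=1.0046
    cross x-line → (7,3), t=1.6979
    cross x-line → (8,3), t=2.7331
    cross x-line → (9,3), t=3.7684 (wall)
  → r_2 = 3.7684
beam 3: φ=-45°, α=60°
  d=(0.5000,0.8660)  start (5,2)  tX=1.2800 tY=0.3002  stride 1/|dx|=2.0000 1/|dy|=1.1547
    cross y-line → (5,3), t=0.3002
    cross x-line → (6,3), t=1.2800
    cross y-line → (6,4), t=1.4549
    cross y-line → (6,5), t=2.6096 (wall)
  → r_3 = 2.6096
beam 4: φ=0°, α=105°
  d=(-0.2588,0.9659)  start (5,2)  tX=1.3909 tY=0.2692  stride 1/|dx|=3.8637 1/|dy|=1.0353
    cross y-line → (5,3), t=0.2692
    cross y-line → (5,4), t=1.3044 (wall)
  → r_4 = 1.3044
beam 5: φ=45°, α=150°
  d=(-0.8660,0.5000)  start (5,2)  tX=0.4157 tY=0.5200  stride 1/|dx|=1.1547 1/|dy|=2.0000
    cross x-line → (4,2), t=0.4157
    cross y-line → (4,3), t=0.5200 (wall)
  → r_5 = 0.5200
beam 6: φ=90°, α=195°
  d=(-0.9659,-0.2588)  start (5,2)  tX=0.3727 tY=2.8591  stride 1/|dx|=1.0353 1/|dy|=3.8637
    cross x-line → (4,2), t=0.3727
    cross x-line → (3,2), t=1.4080
    cross x-line → (2,2), t=2.4433
    cross y-line → (2,1), t=2.8591
    cross x-line → (1,1), t=3.4785
    cross x-line → (0,1), t=4.5138 (wall)
  → r_6 = 4.5138
beam 7: φ=135°, α=240°
  d=(-0.5000,-0.8660)  start (5,2)  tX=0.7200 tY=0.8545  stride 1/|dx|=2.0000 1/|dy|=1.1547
    cross x-line → (4,2), t=0.7200
    cross y-line → (4,1), t=0.8545 (wall)
  → r_7 = 0.8545

ranges = [3.4800, 3.7684, 2.6096, 1.3044, 0.5200, 4.5138, 0.8545]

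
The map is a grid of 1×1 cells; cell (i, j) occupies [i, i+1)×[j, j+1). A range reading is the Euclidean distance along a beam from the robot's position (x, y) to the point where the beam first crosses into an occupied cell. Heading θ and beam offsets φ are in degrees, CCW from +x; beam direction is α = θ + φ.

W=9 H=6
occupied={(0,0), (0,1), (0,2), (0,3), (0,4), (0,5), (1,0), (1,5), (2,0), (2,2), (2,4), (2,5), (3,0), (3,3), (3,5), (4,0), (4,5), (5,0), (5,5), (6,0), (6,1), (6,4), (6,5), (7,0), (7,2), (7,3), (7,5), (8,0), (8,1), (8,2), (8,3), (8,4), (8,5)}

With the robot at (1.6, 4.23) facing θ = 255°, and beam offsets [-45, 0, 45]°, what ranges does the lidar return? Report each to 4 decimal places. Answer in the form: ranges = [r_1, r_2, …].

beam 1: φ=-45°, α=210°
  cosα=-0.8660 sinα=-0.5000 | (1,4) | tMaxX 0.6928 tMaxY 0.4600 | tΔX 1.1547 tΔY 2.0000
    t=0.4600 [y] (1,3)
    t=0.6928 [x] (0,3) — stop
  → r_1 = 0.6928
beam 2: φ=0°, α=255°
  cosα=-0.2588 sinα=-0.9659 | (1,4) | tMaxX 2.3182 tMaxY 0.2381 | tΔX 3.8637 tΔY 1.0353
    t=0.2381 [y] (1,3)
    t=1.2734 [y] (1,2)
    t=2.3087 [y] (1,1)
    t=2.3182 [x] (0,1) — stop
  → r_2 = 2.3182
beam 3: φ=45°, α=300°
  cosα=0.5000 sinα=-0.8660 | (1,4) | tMaxX 0.8000 tMaxY 0.2656 | tΔX 2.0000 tΔY 1.1547
    t=0.2656 [y] (1,3)
    t=0.8000 [x] (2,3)
    t=1.4203 [y] (2,2) — stop
  → r_3 = 1.4203

ranges = [0.6928, 2.3182, 1.4203]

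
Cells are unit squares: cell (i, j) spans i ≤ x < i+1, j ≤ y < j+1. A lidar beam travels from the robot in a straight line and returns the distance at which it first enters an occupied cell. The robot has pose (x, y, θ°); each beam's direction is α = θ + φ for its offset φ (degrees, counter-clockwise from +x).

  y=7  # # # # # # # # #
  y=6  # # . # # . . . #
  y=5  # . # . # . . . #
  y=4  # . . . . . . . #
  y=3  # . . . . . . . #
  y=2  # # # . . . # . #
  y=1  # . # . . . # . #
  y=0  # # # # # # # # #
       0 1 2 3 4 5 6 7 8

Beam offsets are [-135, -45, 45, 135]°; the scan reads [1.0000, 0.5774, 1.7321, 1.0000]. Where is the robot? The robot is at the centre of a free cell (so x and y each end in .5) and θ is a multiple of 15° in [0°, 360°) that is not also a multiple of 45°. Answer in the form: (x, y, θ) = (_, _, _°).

(x, y, θ) = (1.5, 4.5, 255°)

Enumerate (i+0.5, j+0.5, θ) over the 32 free cells and 16 admissible headings. For each, cast all 4 beams and compare to the given ranges.
  (1.5, 4.5, 210°): beam 1 = 1.5529 ≠ 1.0000 ✗
  (2.5, 4.5, 105°): beam 1 = 4.0415 ≠ 1.0000 ✗
  (2.5, 6.5, 210°): beam 1 = 0.5176 ≠ 1.0000 ✗
  …
  (1.5, 4.5, 255°): r_1=1.0000, r_2=0.5774, r_3=1.7321, r_4=1.0000 — all match ✓
Only this pose fits every beam.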